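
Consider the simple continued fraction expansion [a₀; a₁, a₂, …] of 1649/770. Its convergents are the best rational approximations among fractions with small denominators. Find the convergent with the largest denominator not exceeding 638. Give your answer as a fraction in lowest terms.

a_0 = 2: 2/1  (≤ bound)
a_1 = 7: 15/7  (≤ bound)
a_2 = 15: 227/106  (≤ bound)
a_3 = 1: 242/113  (≤ bound)
a_4 = 1: 469/219  (≤ bound)
a_5 = 3: 1649/770  (> 638, stop)

469/219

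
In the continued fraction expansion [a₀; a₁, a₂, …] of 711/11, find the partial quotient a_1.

1

⌊711/11⌋ = 64, remainder 7
⌊11/7⌋ = 1, remainder 4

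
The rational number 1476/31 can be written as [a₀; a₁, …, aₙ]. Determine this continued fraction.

[47; 1, 1, 1, 1, 2, 2]

1476 = 47·31 + 19, so a_0 = 47
31 = 1·19 + 12, so a_1 = 1
19 = 1·12 + 7, so a_2 = 1
12 = 1·7 + 5, so a_3 = 1
7 = 1·5 + 2, so a_4 = 1
5 = 2·2 + 1, so a_5 = 2
2 = 2·1 + 0, so a_6 = 2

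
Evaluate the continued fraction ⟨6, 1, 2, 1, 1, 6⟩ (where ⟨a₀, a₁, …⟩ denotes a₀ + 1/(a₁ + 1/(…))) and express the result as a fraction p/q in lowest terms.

309/46

Collapse the nested fraction from the inside out:
Start with 6.
1 + 1/(6/1) = 1 + 1/6 = 7/6
1 + 1/(7/6) = 1 + 6/7 = 13/7
2 + 1/(13/7) = 2 + 7/13 = 33/13
1 + 1/(33/13) = 1 + 13/33 = 46/33
6 + 1/(46/33) = 6 + 33/46 = 309/46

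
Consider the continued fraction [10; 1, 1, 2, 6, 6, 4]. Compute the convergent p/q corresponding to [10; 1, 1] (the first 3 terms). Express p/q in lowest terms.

21/2

Compute successive convergents:
a_0 = 10: 10/1
a_1 = 1: 11/1
a_2 = 1: 21/2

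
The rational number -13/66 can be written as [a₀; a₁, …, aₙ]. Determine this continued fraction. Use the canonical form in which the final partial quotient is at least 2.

[-1; 1, 4, 13]

-13 ÷ 66 → quotient -1, remainder 53
66 ÷ 53 → quotient 1, remainder 13
53 ÷ 13 → quotient 4, remainder 1
13 ÷ 1 → quotient 13, remainder 0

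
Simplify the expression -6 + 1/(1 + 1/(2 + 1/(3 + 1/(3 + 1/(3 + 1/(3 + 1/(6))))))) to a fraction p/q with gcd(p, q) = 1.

-12032/2269

Use the convergent recurrence hₖ = aₖ·hₖ₋₁ + hₖ₋₂ (and likewise for the denominators kₖ):
a_0 = -6: -6/1
a_1 = 1: -5/1
a_2 = 2: -16/3
a_3 = 3: -53/10
a_4 = 3: -175/33
a_5 = 3: -578/109
a_6 = 3: -1909/360
a_7 = 6: -12032/2269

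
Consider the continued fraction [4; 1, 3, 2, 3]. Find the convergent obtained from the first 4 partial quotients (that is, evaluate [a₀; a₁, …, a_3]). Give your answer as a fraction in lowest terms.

43/9

Starting at the tail and folding back:
Start with 2.
3 + 1/(2/1) = 3 + 1/2 = 7/2
1 + 1/(7/2) = 1 + 2/7 = 9/7
4 + 1/(9/7) = 4 + 7/9 = 43/9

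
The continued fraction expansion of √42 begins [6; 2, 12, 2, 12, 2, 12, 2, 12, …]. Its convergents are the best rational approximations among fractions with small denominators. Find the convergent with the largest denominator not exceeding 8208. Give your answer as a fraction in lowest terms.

a_0 = 6: 6/1  (≤ bound)
a_1 = 2: 13/2  (≤ bound)
a_2 = 12: 162/25  (≤ bound)
a_3 = 2: 337/52  (≤ bound)
a_4 = 12: 4206/649  (≤ bound)
a_5 = 2: 8749/1350  (≤ bound)
a_6 = 12: 109194/16849  (> 8208, stop)

8749/1350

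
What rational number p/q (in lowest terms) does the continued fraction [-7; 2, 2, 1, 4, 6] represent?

-1348/205

Start with 6.
4 + 1/(6/1) = 4 + 1/6 = 25/6
1 + 1/(25/6) = 1 + 6/25 = 31/25
2 + 1/(31/25) = 2 + 25/31 = 87/31
2 + 1/(87/31) = 2 + 31/87 = 205/87
-7 + 1/(205/87) = -7 + 87/205 = -1348/205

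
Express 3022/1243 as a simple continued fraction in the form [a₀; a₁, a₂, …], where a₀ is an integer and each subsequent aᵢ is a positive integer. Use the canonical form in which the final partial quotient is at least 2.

[2; 2, 3, 7, 2, 3, 3]

⌊3022/1243⌋ = 2, remainder 536
⌊1243/536⌋ = 2, remainder 171
⌊536/171⌋ = 3, remainder 23
⌊171/23⌋ = 7, remainder 10
⌊23/10⌋ = 2, remainder 3
⌊10/3⌋ = 3, remainder 1
⌊3/1⌋ = 3, remainder 0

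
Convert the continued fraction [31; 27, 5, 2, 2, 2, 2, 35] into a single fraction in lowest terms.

4691117/151147

Start with 35.
2 + 1/(35/1) = 2 + 1/35 = 71/35
2 + 1/(71/35) = 2 + 35/71 = 177/71
2 + 1/(177/71) = 2 + 71/177 = 425/177
2 + 1/(425/177) = 2 + 177/425 = 1027/425
5 + 1/(1027/425) = 5 + 425/1027 = 5560/1027
27 + 1/(5560/1027) = 27 + 1027/5560 = 151147/5560
31 + 1/(151147/5560) = 31 + 5560/151147 = 4691117/151147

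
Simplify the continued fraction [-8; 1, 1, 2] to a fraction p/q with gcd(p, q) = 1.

-37/5

Starting at the tail and folding back:
Start with 2.
1 + 1/(2/1) = 1 + 1/2 = 3/2
1 + 1/(3/2) = 1 + 2/3 = 5/3
-8 + 1/(5/3) = -8 + 3/5 = -37/5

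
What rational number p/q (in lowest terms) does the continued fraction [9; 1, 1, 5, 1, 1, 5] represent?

1269/133

Starting at the tail and folding back:
Start with 5.
1 + 1/(5/1) = 1 + 1/5 = 6/5
1 + 1/(6/5) = 1 + 5/6 = 11/6
5 + 1/(11/6) = 5 + 6/11 = 61/11
1 + 1/(61/11) = 1 + 11/61 = 72/61
1 + 1/(72/61) = 1 + 61/72 = 133/72
9 + 1/(133/72) = 9 + 72/133 = 1269/133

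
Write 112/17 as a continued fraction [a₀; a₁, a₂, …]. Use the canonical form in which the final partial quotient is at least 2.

[6; 1, 1, 2, 3]

Apply division with remainder until the remainder is 0:
⌊112/17⌋ = 6, remainder 10
⌊17/10⌋ = 1, remainder 7
⌊10/7⌋ = 1, remainder 3
⌊7/3⌋ = 2, remainder 1
⌊3/1⌋ = 3, remainder 0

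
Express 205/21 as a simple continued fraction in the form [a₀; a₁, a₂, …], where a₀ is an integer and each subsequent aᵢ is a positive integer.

[9; 1, 3, 5]

205 ÷ 21 → quotient 9, remainder 16
21 ÷ 16 → quotient 1, remainder 5
16 ÷ 5 → quotient 3, remainder 1
5 ÷ 1 → quotient 5, remainder 0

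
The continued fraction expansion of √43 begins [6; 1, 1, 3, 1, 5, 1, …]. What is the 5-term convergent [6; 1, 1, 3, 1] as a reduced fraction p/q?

Build up convergents one term at a time:
a_0 = 6: 6/1
a_1 = 1: 7/1
a_2 = 1: 13/2
a_3 = 3: 46/7
a_4 = 1: 59/9

59/9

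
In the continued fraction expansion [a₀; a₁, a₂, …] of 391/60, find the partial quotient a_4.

Repeatedly divide and take the remainder:
⌊391/60⌋ = 6, remainder 31
⌊60/31⌋ = 1, remainder 29
⌊31/29⌋ = 1, remainder 2
⌊29/2⌋ = 14, remainder 1
⌊2/1⌋ = 2, remainder 0

2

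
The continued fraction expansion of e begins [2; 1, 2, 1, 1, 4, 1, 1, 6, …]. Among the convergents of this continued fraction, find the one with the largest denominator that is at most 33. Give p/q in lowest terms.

87/32

List convergents until the denominator exceeds the bound:
a_0 = 2: 2/1  (≤ bound)
a_1 = 1: 3/1  (≤ bound)
a_2 = 2: 8/3  (≤ bound)
a_3 = 1: 11/4  (≤ bound)
a_4 = 1: 19/7  (≤ bound)
a_5 = 4: 87/32  (≤ bound)
a_6 = 1: 106/39  (> 33, stop)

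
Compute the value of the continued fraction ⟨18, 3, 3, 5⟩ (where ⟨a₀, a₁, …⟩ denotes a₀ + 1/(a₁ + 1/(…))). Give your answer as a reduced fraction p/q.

970/53

Start with 5.
3 + 1/(5/1) = 3 + 1/5 = 16/5
3 + 1/(16/5) = 3 + 5/16 = 53/16
18 + 1/(53/16) = 18 + 16/53 = 970/53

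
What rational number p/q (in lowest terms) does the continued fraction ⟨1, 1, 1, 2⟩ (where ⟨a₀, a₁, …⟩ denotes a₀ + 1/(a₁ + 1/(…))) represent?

8/5

Start with 2.
1 + 1/(2/1) = 1 + 1/2 = 3/2
1 + 1/(3/2) = 1 + 2/3 = 5/3
1 + 1/(5/3) = 1 + 3/5 = 8/5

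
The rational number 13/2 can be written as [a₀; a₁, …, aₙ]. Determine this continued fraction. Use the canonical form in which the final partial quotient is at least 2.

Apply division with remainder until the remainder is 0:
⌊13/2⌋ = 6, remainder 1
⌊2/1⌋ = 2, remainder 0

[6; 2]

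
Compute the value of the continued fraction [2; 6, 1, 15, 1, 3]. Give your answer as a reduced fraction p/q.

997/465

Build up convergents one term at a time:
a_0 = 2: 2/1
a_1 = 6: 13/6
a_2 = 1: 15/7
a_3 = 15: 238/111
a_4 = 1: 253/118
a_5 = 3: 997/465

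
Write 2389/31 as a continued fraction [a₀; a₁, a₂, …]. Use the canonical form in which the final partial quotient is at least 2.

[77; 15, 2]

2389 ÷ 31 → quotient 77, remainder 2
31 ÷ 2 → quotient 15, remainder 1
2 ÷ 1 → quotient 2, remainder 0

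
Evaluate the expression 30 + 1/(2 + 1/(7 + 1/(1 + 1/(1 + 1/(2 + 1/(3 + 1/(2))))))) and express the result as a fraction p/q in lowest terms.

19226/631

Start with 2.
3 + 1/(2/1) = 3 + 1/2 = 7/2
2 + 1/(7/2) = 2 + 2/7 = 16/7
1 + 1/(16/7) = 1 + 7/16 = 23/16
1 + 1/(23/16) = 1 + 16/23 = 39/23
7 + 1/(39/23) = 7 + 23/39 = 296/39
2 + 1/(296/39) = 2 + 39/296 = 631/296
30 + 1/(631/296) = 30 + 296/631 = 19226/631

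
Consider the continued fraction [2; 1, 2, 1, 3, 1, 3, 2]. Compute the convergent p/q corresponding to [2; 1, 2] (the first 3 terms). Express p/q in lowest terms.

Start with 2.
1 + 1/(2/1) = 1 + 1/2 = 3/2
2 + 1/(3/2) = 2 + 2/3 = 8/3

8/3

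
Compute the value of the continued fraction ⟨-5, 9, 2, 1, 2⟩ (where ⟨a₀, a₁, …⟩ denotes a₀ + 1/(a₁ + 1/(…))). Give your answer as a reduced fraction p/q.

Starting at the tail and folding back:
Start with 2.
1 + 1/(2/1) = 1 + 1/2 = 3/2
2 + 1/(3/2) = 2 + 2/3 = 8/3
9 + 1/(8/3) = 9 + 3/8 = 75/8
-5 + 1/(75/8) = -5 + 8/75 = -367/75

-367/75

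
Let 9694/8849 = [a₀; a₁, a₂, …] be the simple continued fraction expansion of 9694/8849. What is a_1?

9694 ÷ 8849 → quotient 1, remainder 845
8849 ÷ 845 → quotient 10, remainder 399

10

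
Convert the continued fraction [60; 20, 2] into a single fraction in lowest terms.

2462/41

a_0 = 60: 60/1
a_1 = 20: 1201/20
a_2 = 2: 2462/41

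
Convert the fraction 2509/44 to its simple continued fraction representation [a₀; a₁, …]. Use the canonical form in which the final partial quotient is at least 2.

2509 ÷ 44 → quotient 57, remainder 1
44 ÷ 1 → quotient 44, remainder 0

[57; 44]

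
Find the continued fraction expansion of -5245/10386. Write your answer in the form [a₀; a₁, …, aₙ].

[-1; 2, 49, 2, 3, 4, 1, 2]

⌊-5245/10386⌋ = -1, remainder 5141
⌊10386/5141⌋ = 2, remainder 104
⌊5141/104⌋ = 49, remainder 45
⌊104/45⌋ = 2, remainder 14
⌊45/14⌋ = 3, remainder 3
⌊14/3⌋ = 4, remainder 2
⌊3/2⌋ = 1, remainder 1
⌊2/1⌋ = 2, remainder 0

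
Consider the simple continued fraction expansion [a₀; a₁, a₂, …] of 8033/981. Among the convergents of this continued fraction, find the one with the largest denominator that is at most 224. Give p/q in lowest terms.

a_0 = 8: 8/1  (≤ bound)
a_1 = 5: 41/5  (≤ bound)
a_2 = 3: 131/16  (≤ bound)
a_3 = 3: 434/53  (≤ bound)
a_4 = 3: 1433/175  (≤ bound)
a_5 = 2: 3300/403  (> 224, stop)

1433/175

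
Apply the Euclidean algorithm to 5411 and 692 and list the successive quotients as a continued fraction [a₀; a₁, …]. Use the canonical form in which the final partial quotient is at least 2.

5411 ÷ 692 → quotient 7, remainder 567
692 ÷ 567 → quotient 1, remainder 125
567 ÷ 125 → quotient 4, remainder 67
125 ÷ 67 → quotient 1, remainder 58
67 ÷ 58 → quotient 1, remainder 9
58 ÷ 9 → quotient 6, remainder 4
9 ÷ 4 → quotient 2, remainder 1
4 ÷ 1 → quotient 4, remainder 0

[7; 1, 4, 1, 1, 6, 2, 4]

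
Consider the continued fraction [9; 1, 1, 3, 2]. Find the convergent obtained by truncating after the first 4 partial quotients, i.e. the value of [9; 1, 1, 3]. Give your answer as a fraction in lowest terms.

67/7

a_0 = 9: 9/1
a_1 = 1: 10/1
a_2 = 1: 19/2
a_3 = 3: 67/7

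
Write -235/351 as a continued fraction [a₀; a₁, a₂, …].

[-1; 3, 38, 1, 2]

Apply division with remainder until the remainder is 0:
⌊-235/351⌋ = -1, remainder 116
⌊351/116⌋ = 3, remainder 3
⌊116/3⌋ = 38, remainder 2
⌊3/2⌋ = 1, remainder 1
⌊2/1⌋ = 2, remainder 0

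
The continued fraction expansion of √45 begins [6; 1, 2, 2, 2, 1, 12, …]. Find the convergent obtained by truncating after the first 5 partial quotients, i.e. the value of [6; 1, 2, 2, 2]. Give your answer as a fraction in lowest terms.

114/17

Work from the innermost term outward:
Start with 2.
2 + 1/(2/1) = 2 + 1/2 = 5/2
2 + 1/(5/2) = 2 + 2/5 = 12/5
1 + 1/(12/5) = 1 + 5/12 = 17/12
6 + 1/(17/12) = 6 + 12/17 = 114/17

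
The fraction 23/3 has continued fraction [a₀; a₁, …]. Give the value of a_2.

2

23 = 7·3 + 2, so a_0 = 7
3 = 1·2 + 1, so a_1 = 1
2 = 2·1 + 0, so a_2 = 2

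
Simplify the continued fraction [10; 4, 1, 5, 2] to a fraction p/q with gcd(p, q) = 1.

643/63

Use the convergent recurrence hₖ = aₖ·hₖ₋₁ + hₖ₋₂ (and likewise for the denominators kₖ):
a_0 = 10: 10/1
a_1 = 4: 41/4
a_2 = 1: 51/5
a_3 = 5: 296/29
a_4 = 2: 643/63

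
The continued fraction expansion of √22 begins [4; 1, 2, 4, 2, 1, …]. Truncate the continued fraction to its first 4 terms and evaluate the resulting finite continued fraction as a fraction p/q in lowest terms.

a_0 = 4: 4/1
a_1 = 1: 5/1
a_2 = 2: 14/3
a_3 = 4: 61/13

61/13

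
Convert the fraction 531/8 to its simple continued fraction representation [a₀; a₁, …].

⌊531/8⌋ = 66, remainder 3
⌊8/3⌋ = 2, remainder 2
⌊3/2⌋ = 1, remainder 1
⌊2/1⌋ = 2, remainder 0

[66; 2, 1, 2]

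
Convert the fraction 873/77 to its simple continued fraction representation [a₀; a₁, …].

[11; 2, 1, 25]

873 ÷ 77 → quotient 11, remainder 26
77 ÷ 26 → quotient 2, remainder 25
26 ÷ 25 → quotient 1, remainder 1
25 ÷ 1 → quotient 25, remainder 0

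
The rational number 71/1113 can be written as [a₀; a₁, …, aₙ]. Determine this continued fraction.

⌊71/1113⌋ = 0, remainder 71
⌊1113/71⌋ = 15, remainder 48
⌊71/48⌋ = 1, remainder 23
⌊48/23⌋ = 2, remainder 2
⌊23/2⌋ = 11, remainder 1
⌊2/1⌋ = 2, remainder 0

[0; 15, 1, 2, 11, 2]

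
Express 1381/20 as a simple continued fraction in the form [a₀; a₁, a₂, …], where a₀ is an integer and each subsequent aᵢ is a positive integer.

[69; 20]

Apply division with remainder until the remainder is 0:
⌊1381/20⌋ = 69, remainder 1
⌊20/1⌋ = 20, remainder 0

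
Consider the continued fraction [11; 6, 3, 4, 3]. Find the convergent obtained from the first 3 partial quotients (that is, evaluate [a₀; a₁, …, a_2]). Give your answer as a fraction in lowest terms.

Work from the innermost term outward:
Start with 3.
6 + 1/(3/1) = 6 + 1/3 = 19/3
11 + 1/(19/3) = 11 + 3/19 = 212/19

212/19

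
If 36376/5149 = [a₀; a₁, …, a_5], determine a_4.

6

36376 = 7·5149 + 333, so a_0 = 7
5149 = 15·333 + 154, so a_1 = 15
333 = 2·154 + 25, so a_2 = 2
154 = 6·25 + 4, so a_3 = 6
25 = 6·4 + 1, so a_4 = 6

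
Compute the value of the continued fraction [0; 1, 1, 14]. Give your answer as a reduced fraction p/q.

a_0 = 0: 0/1
a_1 = 1: 1/1
a_2 = 1: 1/2
a_3 = 14: 15/29

15/29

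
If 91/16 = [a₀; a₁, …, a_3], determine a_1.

91 ÷ 16 → quotient 5, remainder 11
16 ÷ 11 → quotient 1, remainder 5

1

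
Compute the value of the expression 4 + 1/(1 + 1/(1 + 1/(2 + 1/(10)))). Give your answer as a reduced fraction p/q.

Collapse the nested fraction from the inside out:
Start with 10.
2 + 1/(10/1) = 2 + 1/10 = 21/10
1 + 1/(21/10) = 1 + 10/21 = 31/21
1 + 1/(31/21) = 1 + 21/31 = 52/31
4 + 1/(52/31) = 4 + 31/52 = 239/52

239/52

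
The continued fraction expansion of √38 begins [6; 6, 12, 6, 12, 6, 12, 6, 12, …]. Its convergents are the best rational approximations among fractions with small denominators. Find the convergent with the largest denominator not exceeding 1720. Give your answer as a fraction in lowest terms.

a_0 = 6: 6/1  (≤ bound)
a_1 = 6: 37/6  (≤ bound)
a_2 = 12: 450/73  (≤ bound)
a_3 = 6: 2737/444  (≤ bound)
a_4 = 12: 33294/5401  (> 1720, stop)

2737/444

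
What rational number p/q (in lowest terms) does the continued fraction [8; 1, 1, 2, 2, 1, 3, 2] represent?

Work from the innermost term outward:
Start with 2.
3 + 1/(2/1) = 3 + 1/2 = 7/2
1 + 1/(7/2) = 1 + 2/7 = 9/7
2 + 1/(9/7) = 2 + 7/9 = 25/9
2 + 1/(25/9) = 2 + 9/25 = 59/25
1 + 1/(59/25) = 1 + 25/59 = 84/59
1 + 1/(84/59) = 1 + 59/84 = 143/84
8 + 1/(143/84) = 8 + 84/143 = 1228/143

1228/143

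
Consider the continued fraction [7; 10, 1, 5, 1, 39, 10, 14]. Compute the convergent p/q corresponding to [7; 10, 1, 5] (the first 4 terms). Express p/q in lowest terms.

461/65

Compute successive convergents:
a_0 = 7: 7/1
a_1 = 10: 71/10
a_2 = 1: 78/11
a_3 = 5: 461/65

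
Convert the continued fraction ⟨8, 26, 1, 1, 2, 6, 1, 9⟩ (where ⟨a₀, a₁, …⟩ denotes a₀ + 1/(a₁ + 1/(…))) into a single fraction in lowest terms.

Use the convergent recurrence hₖ = aₖ·hₖ₋₁ + hₖ₋₂ (and likewise for the denominators kₖ):
a_0 = 8: 8/1
a_1 = 26: 209/26
a_2 = 1: 217/27
a_3 = 1: 426/53
a_4 = 2: 1069/133
a_5 = 6: 6840/851
a_6 = 1: 7909/984
a_7 = 9: 78021/9707

78021/9707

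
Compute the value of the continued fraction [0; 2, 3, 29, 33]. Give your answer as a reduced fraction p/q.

2907/6772

Build up convergents one term at a time:
a_0 = 0: 0/1
a_1 = 2: 1/2
a_2 = 3: 3/7
a_3 = 29: 88/205
a_4 = 33: 2907/6772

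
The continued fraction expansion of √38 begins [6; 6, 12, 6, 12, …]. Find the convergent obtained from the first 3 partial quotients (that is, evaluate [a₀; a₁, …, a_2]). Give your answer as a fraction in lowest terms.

Start with 12.
6 + 1/(12/1) = 6 + 1/12 = 73/12
6 + 1/(73/12) = 6 + 12/73 = 450/73

450/73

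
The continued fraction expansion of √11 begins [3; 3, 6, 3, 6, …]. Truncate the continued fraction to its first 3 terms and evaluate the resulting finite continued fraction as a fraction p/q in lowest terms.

Start with 6.
3 + 1/(6/1) = 3 + 1/6 = 19/6
3 + 1/(19/6) = 3 + 6/19 = 63/19

63/19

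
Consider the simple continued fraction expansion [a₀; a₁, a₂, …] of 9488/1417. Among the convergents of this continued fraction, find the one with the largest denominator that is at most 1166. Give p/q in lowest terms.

1607/240

List convergents until the denominator exceeds the bound:
a_0 = 6: 6/1  (≤ bound)
a_1 = 1: 7/1  (≤ bound)
a_2 = 2: 20/3  (≤ bound)
a_3 = 3: 67/10  (≤ bound)
a_4 = 2: 154/23  (≤ bound)
a_5 = 9: 1453/217  (≤ bound)
a_6 = 1: 1607/240  (≤ bound)
a_7 = 5: 9488/1417  (> 1166, stop)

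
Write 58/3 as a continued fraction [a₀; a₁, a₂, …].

⌊58/3⌋ = 19, remainder 1
⌊3/1⌋ = 3, remainder 0

[19; 3]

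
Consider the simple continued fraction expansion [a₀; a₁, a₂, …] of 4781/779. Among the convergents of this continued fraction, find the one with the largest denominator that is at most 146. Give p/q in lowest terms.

a_0 = 6: 6/1  (≤ bound)
a_1 = 7: 43/7  (≤ bound)
a_2 = 3: 135/22  (≤ bound)
a_3 = 1: 178/29  (≤ bound)
a_4 = 1: 313/51  (≤ bound)
a_5 = 3: 1117/182  (> 146, stop)

313/51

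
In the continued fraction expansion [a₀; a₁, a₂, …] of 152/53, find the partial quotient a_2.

Repeatedly divide and take the remainder:
152 ÷ 53 → quotient 2, remainder 46
53 ÷ 46 → quotient 1, remainder 7
46 ÷ 7 → quotient 6, remainder 4

6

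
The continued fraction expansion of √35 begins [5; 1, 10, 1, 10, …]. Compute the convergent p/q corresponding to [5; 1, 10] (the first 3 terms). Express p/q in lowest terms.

65/11

Build up convergents one term at a time:
a_0 = 5: 5/1
a_1 = 1: 6/1
a_2 = 10: 65/11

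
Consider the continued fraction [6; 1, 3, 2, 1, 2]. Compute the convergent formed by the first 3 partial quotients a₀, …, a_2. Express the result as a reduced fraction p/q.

27/4

a_0 = 6: 6/1
a_1 = 1: 7/1
a_2 = 3: 27/4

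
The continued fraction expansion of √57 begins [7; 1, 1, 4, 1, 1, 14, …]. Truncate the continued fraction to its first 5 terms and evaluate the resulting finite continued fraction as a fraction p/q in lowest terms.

Starting at the tail and folding back:
Start with 1.
4 + 1/(1/1) = 4 + 1/1 = 5/1
1 + 1/(5/1) = 1 + 1/5 = 6/5
1 + 1/(6/5) = 1 + 5/6 = 11/6
7 + 1/(11/6) = 7 + 6/11 = 83/11

83/11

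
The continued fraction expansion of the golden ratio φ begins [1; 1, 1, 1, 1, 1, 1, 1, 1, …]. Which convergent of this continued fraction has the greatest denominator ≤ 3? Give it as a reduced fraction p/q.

List convergents until the denominator exceeds the bound:
a_0 = 1: 1/1  (≤ bound)
a_1 = 1: 2/1  (≤ bound)
a_2 = 1: 3/2  (≤ bound)
a_3 = 1: 5/3  (≤ bound)
a_4 = 1: 8/5  (> 3, stop)

5/3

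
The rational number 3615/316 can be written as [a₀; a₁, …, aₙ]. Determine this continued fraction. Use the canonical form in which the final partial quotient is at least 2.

⌊3615/316⌋ = 11, remainder 139
⌊316/139⌋ = 2, remainder 38
⌊139/38⌋ = 3, remainder 25
⌊38/25⌋ = 1, remainder 13
⌊25/13⌋ = 1, remainder 12
⌊13/12⌋ = 1, remainder 1
⌊12/1⌋ = 12, remainder 0

[11; 2, 3, 1, 1, 1, 12]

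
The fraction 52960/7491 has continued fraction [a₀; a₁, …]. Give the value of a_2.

3

52960 ÷ 7491 → quotient 7, remainder 523
7491 ÷ 523 → quotient 14, remainder 169
523 ÷ 169 → quotient 3, remainder 16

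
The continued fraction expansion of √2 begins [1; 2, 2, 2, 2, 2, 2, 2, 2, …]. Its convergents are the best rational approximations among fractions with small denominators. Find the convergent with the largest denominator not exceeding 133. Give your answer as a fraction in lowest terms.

List convergents until the denominator exceeds the bound:
a_0 = 1: 1/1  (≤ bound)
a_1 = 2: 3/2  (≤ bound)
a_2 = 2: 7/5  (≤ bound)
a_3 = 2: 17/12  (≤ bound)
a_4 = 2: 41/29  (≤ bound)
a_5 = 2: 99/70  (≤ bound)
a_6 = 2: 239/169  (> 133, stop)

99/70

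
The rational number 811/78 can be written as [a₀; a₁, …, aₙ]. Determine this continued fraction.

[10; 2, 1, 1, 15]

811 = 10·78 + 31, so a_0 = 10
78 = 2·31 + 16, so a_1 = 2
31 = 1·16 + 15, so a_2 = 1
16 = 1·15 + 1, so a_3 = 1
15 = 15·1 + 0, so a_4 = 15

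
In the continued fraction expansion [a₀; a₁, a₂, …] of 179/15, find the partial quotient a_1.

⌊179/15⌋ = 11, remainder 14
⌊15/14⌋ = 1, remainder 1

1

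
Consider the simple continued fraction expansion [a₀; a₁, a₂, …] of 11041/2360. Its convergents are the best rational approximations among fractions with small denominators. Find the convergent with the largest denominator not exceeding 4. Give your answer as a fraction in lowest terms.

14/3

a_0 = 4: 4/1  (≤ bound)
a_1 = 1: 5/1  (≤ bound)
a_2 = 2: 14/3  (≤ bound)
a_3 = 9: 131/28  (> 4, stop)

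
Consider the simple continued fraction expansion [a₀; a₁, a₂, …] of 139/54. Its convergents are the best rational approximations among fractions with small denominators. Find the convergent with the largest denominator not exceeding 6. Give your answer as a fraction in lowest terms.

13/5

List convergents until the denominator exceeds the bound:
a_0 = 2: 2/1  (≤ bound)
a_1 = 1: 3/1  (≤ bound)
a_2 = 1: 5/2  (≤ bound)
a_3 = 2: 13/5  (≤ bound)
a_4 = 1: 18/7  (> 6, stop)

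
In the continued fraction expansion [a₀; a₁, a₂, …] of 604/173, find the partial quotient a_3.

3

Apply division with remainder until the remainder is 0:
604 ÷ 173 → quotient 3, remainder 85
173 ÷ 85 → quotient 2, remainder 3
85 ÷ 3 → quotient 28, remainder 1
3 ÷ 1 → quotient 3, remainder 0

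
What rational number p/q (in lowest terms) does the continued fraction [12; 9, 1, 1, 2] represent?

Work from the innermost term outward:
Start with 2.
1 + 1/(2/1) = 1 + 1/2 = 3/2
1 + 1/(3/2) = 1 + 2/3 = 5/3
9 + 1/(5/3) = 9 + 3/5 = 48/5
12 + 1/(48/5) = 12 + 5/48 = 581/48

581/48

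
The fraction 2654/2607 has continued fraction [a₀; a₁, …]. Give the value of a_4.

2654 = 1·2607 + 47, so a_0 = 1
2607 = 55·47 + 22, so a_1 = 55
47 = 2·22 + 3, so a_2 = 2
22 = 7·3 + 1, so a_3 = 7
3 = 3·1 + 0, so a_4 = 3

3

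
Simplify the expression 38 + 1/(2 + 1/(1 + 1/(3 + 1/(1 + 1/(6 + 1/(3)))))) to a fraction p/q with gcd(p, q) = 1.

11469/299

Start with 3.
6 + 1/(3/1) = 6 + 1/3 = 19/3
1 + 1/(19/3) = 1 + 3/19 = 22/19
3 + 1/(22/19) = 3 + 19/22 = 85/22
1 + 1/(85/22) = 1 + 22/85 = 107/85
2 + 1/(107/85) = 2 + 85/107 = 299/107
38 + 1/(299/107) = 38 + 107/299 = 11469/299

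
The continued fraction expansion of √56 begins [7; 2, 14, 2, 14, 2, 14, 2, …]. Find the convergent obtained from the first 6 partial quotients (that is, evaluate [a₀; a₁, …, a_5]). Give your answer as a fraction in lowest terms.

a_0 = 7: 7/1
a_1 = 2: 15/2
a_2 = 14: 217/29
a_3 = 2: 449/60
a_4 = 14: 6503/869
a_5 = 2: 13455/1798

13455/1798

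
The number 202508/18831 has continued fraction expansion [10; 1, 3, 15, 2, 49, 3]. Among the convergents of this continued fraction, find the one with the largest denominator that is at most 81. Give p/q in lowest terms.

656/61

List convergents until the denominator exceeds the bound:
a_0 = 10: 10/1  (≤ bound)
a_1 = 1: 11/1  (≤ bound)
a_2 = 3: 43/4  (≤ bound)
a_3 = 15: 656/61  (≤ bound)
a_4 = 2: 1355/126  (> 81, stop)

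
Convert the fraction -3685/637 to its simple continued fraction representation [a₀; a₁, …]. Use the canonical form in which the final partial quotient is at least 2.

[-6; 4, 1, 1, 1, 5, 1, 6]

-3685 ÷ 637 → quotient -6, remainder 137
637 ÷ 137 → quotient 4, remainder 89
137 ÷ 89 → quotient 1, remainder 48
89 ÷ 48 → quotient 1, remainder 41
48 ÷ 41 → quotient 1, remainder 7
41 ÷ 7 → quotient 5, remainder 6
7 ÷ 6 → quotient 1, remainder 1
6 ÷ 1 → quotient 6, remainder 0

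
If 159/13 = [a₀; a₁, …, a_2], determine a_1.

Repeatedly divide and take the remainder:
159 = 12·13 + 3, so a_0 = 12
13 = 4·3 + 1, so a_1 = 4

4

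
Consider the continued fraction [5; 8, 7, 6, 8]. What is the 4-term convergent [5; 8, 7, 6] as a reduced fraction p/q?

1793/350

a_0 = 5: 5/1
a_1 = 8: 41/8
a_2 = 7: 292/57
a_3 = 6: 1793/350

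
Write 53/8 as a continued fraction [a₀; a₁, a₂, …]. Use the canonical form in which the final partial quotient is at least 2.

[6; 1, 1, 1, 2]

⌊53/8⌋ = 6, remainder 5
⌊8/5⌋ = 1, remainder 3
⌊5/3⌋ = 1, remainder 2
⌊3/2⌋ = 1, remainder 1
⌊2/1⌋ = 2, remainder 0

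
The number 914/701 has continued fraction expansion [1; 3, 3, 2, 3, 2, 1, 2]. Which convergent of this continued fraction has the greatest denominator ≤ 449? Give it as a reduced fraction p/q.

339/260

a_0 = 1: 1/1  (≤ bound)
a_1 = 3: 4/3  (≤ bound)
a_2 = 3: 13/10  (≤ bound)
a_3 = 2: 30/23  (≤ bound)
a_4 = 3: 103/79  (≤ bound)
a_5 = 2: 236/181  (≤ bound)
a_6 = 1: 339/260  (≤ bound)
a_7 = 2: 914/701  (> 449, stop)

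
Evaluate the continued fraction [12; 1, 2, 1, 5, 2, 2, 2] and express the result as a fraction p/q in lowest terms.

3771/296

Use the convergent recurrence hₖ = aₖ·hₖ₋₁ + hₖ₋₂ (and likewise for the denominators kₖ):
a_0 = 12: 12/1
a_1 = 1: 13/1
a_2 = 2: 38/3
a_3 = 1: 51/4
a_4 = 5: 293/23
a_5 = 2: 637/50
a_6 = 2: 1567/123
a_7 = 2: 3771/296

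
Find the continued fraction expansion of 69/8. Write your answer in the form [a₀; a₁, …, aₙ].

[8; 1, 1, 1, 2]

Apply division with remainder until the remainder is 0:
69 = 8·8 + 5, so a_0 = 8
8 = 1·5 + 3, so a_1 = 1
5 = 1·3 + 2, so a_2 = 1
3 = 1·2 + 1, so a_3 = 1
2 = 2·1 + 0, so a_4 = 2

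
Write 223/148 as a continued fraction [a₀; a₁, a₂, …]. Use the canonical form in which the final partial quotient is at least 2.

[1; 1, 1, 36, 2]

Repeatedly divide and take the remainder:
⌊223/148⌋ = 1, remainder 75
⌊148/75⌋ = 1, remainder 73
⌊75/73⌋ = 1, remainder 2
⌊73/2⌋ = 36, remainder 1
⌊2/1⌋ = 2, remainder 0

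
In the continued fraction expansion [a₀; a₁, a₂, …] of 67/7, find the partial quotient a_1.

Run the Euclidean algorithm, recording each quotient:
67 = 9·7 + 4, so a_0 = 9
7 = 1·4 + 3, so a_1 = 1

1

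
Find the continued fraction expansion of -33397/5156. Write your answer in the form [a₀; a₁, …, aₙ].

⌊-33397/5156⌋ = -7, remainder 2695
⌊5156/2695⌋ = 1, remainder 2461
⌊2695/2461⌋ = 1, remainder 234
⌊2461/234⌋ = 10, remainder 121
⌊234/121⌋ = 1, remainder 113
⌊121/113⌋ = 1, remainder 8
⌊113/8⌋ = 14, remainder 1
⌊8/1⌋ = 8, remainder 0

[-7; 1, 1, 10, 1, 1, 14, 8]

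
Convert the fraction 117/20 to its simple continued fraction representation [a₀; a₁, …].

Apply division with remainder until the remainder is 0:
117 ÷ 20 → quotient 5, remainder 17
20 ÷ 17 → quotient 1, remainder 3
17 ÷ 3 → quotient 5, remainder 2
3 ÷ 2 → quotient 1, remainder 1
2 ÷ 1 → quotient 2, remainder 0

[5; 1, 5, 1, 2]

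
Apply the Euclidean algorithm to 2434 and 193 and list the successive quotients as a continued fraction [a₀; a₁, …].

⌊2434/193⌋ = 12, remainder 118
⌊193/118⌋ = 1, remainder 75
⌊118/75⌋ = 1, remainder 43
⌊75/43⌋ = 1, remainder 32
⌊43/32⌋ = 1, remainder 11
⌊32/11⌋ = 2, remainder 10
⌊11/10⌋ = 1, remainder 1
⌊10/1⌋ = 10, remainder 0

[12; 1, 1, 1, 1, 2, 1, 10]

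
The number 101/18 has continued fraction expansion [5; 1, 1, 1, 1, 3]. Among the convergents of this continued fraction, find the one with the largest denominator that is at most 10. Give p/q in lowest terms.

List convergents until the denominator exceeds the bound:
a_0 = 5: 5/1  (≤ bound)
a_1 = 1: 6/1  (≤ bound)
a_2 = 1: 11/2  (≤ bound)
a_3 = 1: 17/3  (≤ bound)
a_4 = 1: 28/5  (≤ bound)
a_5 = 3: 101/18  (> 10, stop)

28/5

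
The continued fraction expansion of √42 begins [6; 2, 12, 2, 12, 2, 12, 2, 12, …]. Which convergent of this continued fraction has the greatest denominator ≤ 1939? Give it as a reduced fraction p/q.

List convergents until the denominator exceeds the bound:
a_0 = 6: 6/1  (≤ bound)
a_1 = 2: 13/2  (≤ bound)
a_2 = 12: 162/25  (≤ bound)
a_3 = 2: 337/52  (≤ bound)
a_4 = 12: 4206/649  (≤ bound)
a_5 = 2: 8749/1350  (≤ bound)
a_6 = 12: 109194/16849  (> 1939, stop)

8749/1350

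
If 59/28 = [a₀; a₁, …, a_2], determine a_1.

9

Repeatedly divide and take the remainder:
⌊59/28⌋ = 2, remainder 3
⌊28/3⌋ = 9, remainder 1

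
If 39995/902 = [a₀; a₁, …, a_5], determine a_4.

6

Repeatedly divide and take the remainder:
39995 = 44·902 + 307, so a_0 = 44
902 = 2·307 + 288, so a_1 = 2
307 = 1·288 + 19, so a_2 = 1
288 = 15·19 + 3, so a_3 = 15
19 = 6·3 + 1, so a_4 = 6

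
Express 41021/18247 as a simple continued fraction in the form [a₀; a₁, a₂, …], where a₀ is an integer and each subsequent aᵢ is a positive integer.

[2; 4, 32, 1, 1, 3, 6, 3]

41021 = 2·18247 + 4527, so a_0 = 2
18247 = 4·4527 + 139, so a_1 = 4
4527 = 32·139 + 79, so a_2 = 32
139 = 1·79 + 60, so a_3 = 1
79 = 1·60 + 19, so a_4 = 1
60 = 3·19 + 3, so a_5 = 3
19 = 6·3 + 1, so a_6 = 6
3 = 3·1 + 0, so a_7 = 3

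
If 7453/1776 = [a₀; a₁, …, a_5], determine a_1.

Apply division with remainder until the remainder is 0:
⌊7453/1776⌋ = 4, remainder 349
⌊1776/349⌋ = 5, remainder 31

5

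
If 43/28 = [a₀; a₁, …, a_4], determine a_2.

1

Repeatedly divide and take the remainder:
43 = 1·28 + 15, so a_0 = 1
28 = 1·15 + 13, so a_1 = 1
15 = 1·13 + 2, so a_2 = 1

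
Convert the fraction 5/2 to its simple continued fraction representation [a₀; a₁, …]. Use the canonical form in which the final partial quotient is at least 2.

[2; 2]

⌊5/2⌋ = 2, remainder 1
⌊2/1⌋ = 2, remainder 0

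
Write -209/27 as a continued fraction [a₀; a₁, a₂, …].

-209 = -8·27 + 7, so a_0 = -8
27 = 3·7 + 6, so a_1 = 3
7 = 1·6 + 1, so a_2 = 1
6 = 6·1 + 0, so a_3 = 6

[-8; 3, 1, 6]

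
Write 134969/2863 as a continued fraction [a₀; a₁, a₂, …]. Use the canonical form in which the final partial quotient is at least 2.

Run the Euclidean algorithm, recording each quotient:
⌊134969/2863⌋ = 47, remainder 408
⌊2863/408⌋ = 7, remainder 7
⌊408/7⌋ = 58, remainder 2
⌊7/2⌋ = 3, remainder 1
⌊2/1⌋ = 2, remainder 0

[47; 7, 58, 3, 2]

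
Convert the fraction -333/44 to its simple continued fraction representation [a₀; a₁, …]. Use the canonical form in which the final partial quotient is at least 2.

Apply division with remainder until the remainder is 0:
-333 ÷ 44 → quotient -8, remainder 19
44 ÷ 19 → quotient 2, remainder 6
19 ÷ 6 → quotient 3, remainder 1
6 ÷ 1 → quotient 6, remainder 0

[-8; 2, 3, 6]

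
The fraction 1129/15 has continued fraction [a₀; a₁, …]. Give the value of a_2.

1

1129 ÷ 15 → quotient 75, remainder 4
15 ÷ 4 → quotient 3, remainder 3
4 ÷ 3 → quotient 1, remainder 1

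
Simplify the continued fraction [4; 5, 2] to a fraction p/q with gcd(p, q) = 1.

Collapse the nested fraction from the inside out:
Start with 2.
5 + 1/(2/1) = 5 + 1/2 = 11/2
4 + 1/(11/2) = 4 + 2/11 = 46/11

46/11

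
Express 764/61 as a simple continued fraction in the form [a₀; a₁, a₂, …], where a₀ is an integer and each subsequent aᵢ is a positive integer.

[12; 1, 1, 9, 1, 2]

Repeatedly divide and take the remainder:
764 = 12·61 + 32, so a_0 = 12
61 = 1·32 + 29, so a_1 = 1
32 = 1·29 + 3, so a_2 = 1
29 = 9·3 + 2, so a_3 = 9
3 = 1·2 + 1, so a_4 = 1
2 = 2·1 + 0, so a_5 = 2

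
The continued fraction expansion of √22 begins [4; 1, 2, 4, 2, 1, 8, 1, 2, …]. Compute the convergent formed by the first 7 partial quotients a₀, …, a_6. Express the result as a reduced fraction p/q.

Work from the innermost term outward:
Start with 8.
1 + 1/(8/1) = 1 + 1/8 = 9/8
2 + 1/(9/8) = 2 + 8/9 = 26/9
4 + 1/(26/9) = 4 + 9/26 = 113/26
2 + 1/(113/26) = 2 + 26/113 = 252/113
1 + 1/(252/113) = 1 + 113/252 = 365/252
4 + 1/(365/252) = 4 + 252/365 = 1712/365

1712/365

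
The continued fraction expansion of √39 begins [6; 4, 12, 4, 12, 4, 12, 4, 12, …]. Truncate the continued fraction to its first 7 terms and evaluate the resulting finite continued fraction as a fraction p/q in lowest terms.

764394/122401

Start with 12.
4 + 1/(12/1) = 4 + 1/12 = 49/12
12 + 1/(49/12) = 12 + 12/49 = 600/49
4 + 1/(600/49) = 4 + 49/600 = 2449/600
12 + 1/(2449/600) = 12 + 600/2449 = 29988/2449
4 + 1/(29988/2449) = 4 + 2449/29988 = 122401/29988
6 + 1/(122401/29988) = 6 + 29988/122401 = 764394/122401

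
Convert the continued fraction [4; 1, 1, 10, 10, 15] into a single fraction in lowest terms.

a_0 = 4: 4/1
a_1 = 1: 5/1
a_2 = 1: 9/2
a_3 = 10: 95/21
a_4 = 10: 959/212
a_5 = 15: 14480/3201

14480/3201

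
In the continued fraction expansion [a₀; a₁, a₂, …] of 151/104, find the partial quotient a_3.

1

151 = 1·104 + 47, so a_0 = 1
104 = 2·47 + 10, so a_1 = 2
47 = 4·10 + 7, so a_2 = 4
10 = 1·7 + 3, so a_3 = 1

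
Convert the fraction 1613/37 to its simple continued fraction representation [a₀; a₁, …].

Run the Euclidean algorithm, recording each quotient:
1613 = 43·37 + 22, so a_0 = 43
37 = 1·22 + 15, so a_1 = 1
22 = 1·15 + 7, so a_2 = 1
15 = 2·7 + 1, so a_3 = 2
7 = 7·1 + 0, so a_4 = 7

[43; 1, 1, 2, 7]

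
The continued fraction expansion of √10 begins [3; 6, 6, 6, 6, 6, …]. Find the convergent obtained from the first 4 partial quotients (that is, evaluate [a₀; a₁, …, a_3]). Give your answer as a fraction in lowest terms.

Collapse the nested fraction from the inside out:
Start with 6.
6 + 1/(6/1) = 6 + 1/6 = 37/6
6 + 1/(37/6) = 6 + 6/37 = 228/37
3 + 1/(228/37) = 3 + 37/228 = 721/228

721/228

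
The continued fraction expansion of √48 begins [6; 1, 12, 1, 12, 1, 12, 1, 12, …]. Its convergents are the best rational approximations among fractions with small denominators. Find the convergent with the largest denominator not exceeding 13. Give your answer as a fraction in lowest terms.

a_0 = 6: 6/1  (≤ bound)
a_1 = 1: 7/1  (≤ bound)
a_2 = 12: 90/13  (≤ bound)
a_3 = 1: 97/14  (> 13, stop)

90/13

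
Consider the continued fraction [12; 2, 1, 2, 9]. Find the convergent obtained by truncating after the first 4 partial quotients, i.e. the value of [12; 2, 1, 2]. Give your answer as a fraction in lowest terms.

99/8

Use the convergent recurrence hₖ = aₖ·hₖ₋₁ + hₖ₋₂ (and likewise for the denominators kₖ):
a_0 = 12: 12/1
a_1 = 2: 25/2
a_2 = 1: 37/3
a_3 = 2: 99/8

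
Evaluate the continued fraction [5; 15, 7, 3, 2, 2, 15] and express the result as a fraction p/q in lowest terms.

Compute successive convergents:
a_0 = 5: 5/1
a_1 = 15: 76/15
a_2 = 7: 537/106
a_3 = 3: 1687/333
a_4 = 2: 3911/772
a_5 = 2: 9509/1877
a_6 = 15: 146546/28927

146546/28927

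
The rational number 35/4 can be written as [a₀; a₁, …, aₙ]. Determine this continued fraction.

[8; 1, 3]

35 ÷ 4 → quotient 8, remainder 3
4 ÷ 3 → quotient 1, remainder 1
3 ÷ 1 → quotient 3, remainder 0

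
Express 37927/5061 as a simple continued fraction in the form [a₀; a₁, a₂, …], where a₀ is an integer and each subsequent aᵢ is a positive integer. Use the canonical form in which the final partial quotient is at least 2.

[7; 2, 40, 1, 60]

⌊37927/5061⌋ = 7, remainder 2500
⌊5061/2500⌋ = 2, remainder 61
⌊2500/61⌋ = 40, remainder 60
⌊61/60⌋ = 1, remainder 1
⌊60/1⌋ = 60, remainder 0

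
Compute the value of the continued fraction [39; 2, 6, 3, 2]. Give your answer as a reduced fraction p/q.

3749/95

a_0 = 39: 39/1
a_1 = 2: 79/2
a_2 = 6: 513/13
a_3 = 3: 1618/41
a_4 = 2: 3749/95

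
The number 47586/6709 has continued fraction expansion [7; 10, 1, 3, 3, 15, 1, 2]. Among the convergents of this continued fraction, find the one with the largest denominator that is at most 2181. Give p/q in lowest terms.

15200/2143

a_0 = 7: 7/1  (≤ bound)
a_1 = 10: 71/10  (≤ bound)
a_2 = 1: 78/11  (≤ bound)
a_3 = 3: 305/43  (≤ bound)
a_4 = 3: 993/140  (≤ bound)
a_5 = 15: 15200/2143  (≤ bound)
a_6 = 1: 16193/2283  (> 2181, stop)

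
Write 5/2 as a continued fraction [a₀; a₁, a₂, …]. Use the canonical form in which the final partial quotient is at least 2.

[2; 2]

Run the Euclidean algorithm, recording each quotient:
5 = 2·2 + 1, so a_0 = 2
2 = 2·1 + 0, so a_1 = 2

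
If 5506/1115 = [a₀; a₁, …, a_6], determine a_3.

5506 ÷ 1115 → quotient 4, remainder 1046
1115 ÷ 1046 → quotient 1, remainder 69
1046 ÷ 69 → quotient 15, remainder 11
69 ÷ 11 → quotient 6, remainder 3

6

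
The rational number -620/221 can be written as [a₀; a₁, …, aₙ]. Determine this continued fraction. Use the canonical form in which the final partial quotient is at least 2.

Apply division with remainder until the remainder is 0:
-620 ÷ 221 → quotient -3, remainder 43
221 ÷ 43 → quotient 5, remainder 6
43 ÷ 6 → quotient 7, remainder 1
6 ÷ 1 → quotient 6, remainder 0

[-3; 5, 7, 6]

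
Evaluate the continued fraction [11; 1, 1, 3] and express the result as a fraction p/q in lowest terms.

81/7

Work from the innermost term outward:
Start with 3.
1 + 1/(3/1) = 1 + 1/3 = 4/3
1 + 1/(4/3) = 1 + 3/4 = 7/4
11 + 1/(7/4) = 11 + 4/7 = 81/7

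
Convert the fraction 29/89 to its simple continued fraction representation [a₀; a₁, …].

⌊29/89⌋ = 0, remainder 29
⌊89/29⌋ = 3, remainder 2
⌊29/2⌋ = 14, remainder 1
⌊2/1⌋ = 2, remainder 0

[0; 3, 14, 2]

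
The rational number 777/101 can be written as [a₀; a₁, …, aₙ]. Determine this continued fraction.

777 = 7·101 + 70, so a_0 = 7
101 = 1·70 + 31, so a_1 = 1
70 = 2·31 + 8, so a_2 = 2
31 = 3·8 + 7, so a_3 = 3
8 = 1·7 + 1, so a_4 = 1
7 = 7·1 + 0, so a_5 = 7

[7; 1, 2, 3, 1, 7]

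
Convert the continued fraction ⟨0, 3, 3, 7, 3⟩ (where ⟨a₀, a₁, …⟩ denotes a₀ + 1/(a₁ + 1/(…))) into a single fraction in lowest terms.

Start with 3.
7 + 1/(3/1) = 7 + 1/3 = 22/3
3 + 1/(22/3) = 3 + 3/22 = 69/22
3 + 1/(69/22) = 3 + 22/69 = 229/69
0 + 1/(229/69) = 0 + 69/229 = 69/229

69/229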